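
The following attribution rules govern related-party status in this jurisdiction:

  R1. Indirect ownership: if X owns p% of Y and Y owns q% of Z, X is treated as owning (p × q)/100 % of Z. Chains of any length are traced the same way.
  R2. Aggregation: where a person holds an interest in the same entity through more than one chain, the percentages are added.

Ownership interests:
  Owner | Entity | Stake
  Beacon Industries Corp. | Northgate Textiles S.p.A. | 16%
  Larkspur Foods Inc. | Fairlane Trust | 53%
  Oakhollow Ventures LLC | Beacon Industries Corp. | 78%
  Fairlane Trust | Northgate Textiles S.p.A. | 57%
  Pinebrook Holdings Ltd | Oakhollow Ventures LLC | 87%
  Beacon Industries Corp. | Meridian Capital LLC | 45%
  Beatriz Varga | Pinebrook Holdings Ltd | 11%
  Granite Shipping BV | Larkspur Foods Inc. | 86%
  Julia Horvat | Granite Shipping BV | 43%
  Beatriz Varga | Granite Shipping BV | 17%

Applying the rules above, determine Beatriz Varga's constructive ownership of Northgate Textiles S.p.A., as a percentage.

Chain via Pinebrook Holdings Ltd → Oakhollow Ventures LLC → Beacon Industries Corp. (R1): 11% × 87% × 78% × 16% = 1.194336% of Northgate Textiles S.p.A.
Chain via Granite Shipping BV → Larkspur Foods Inc. → Fairlane Trust (R1): 17% × 86% × 53% × 57% = 4.416702% of Northgate Textiles S.p.A.
Aggregating (R2): 1.194336% + 4.416702% = 5.611038%.

5.611038%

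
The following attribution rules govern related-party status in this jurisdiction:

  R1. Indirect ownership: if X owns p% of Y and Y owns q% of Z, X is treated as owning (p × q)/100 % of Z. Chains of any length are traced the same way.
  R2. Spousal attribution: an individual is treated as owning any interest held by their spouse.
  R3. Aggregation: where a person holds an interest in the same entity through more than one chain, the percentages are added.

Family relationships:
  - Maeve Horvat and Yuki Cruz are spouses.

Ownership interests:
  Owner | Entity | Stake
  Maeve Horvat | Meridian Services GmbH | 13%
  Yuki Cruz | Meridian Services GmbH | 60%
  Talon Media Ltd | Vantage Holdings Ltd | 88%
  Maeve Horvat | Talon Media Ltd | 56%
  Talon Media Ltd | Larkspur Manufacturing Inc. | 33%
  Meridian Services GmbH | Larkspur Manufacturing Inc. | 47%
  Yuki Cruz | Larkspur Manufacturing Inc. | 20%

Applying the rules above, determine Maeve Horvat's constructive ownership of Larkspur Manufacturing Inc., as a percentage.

72.79%

By spousal attribution (R2), Maeve Horvat is treated as also owning Yuki Cruz's interest in Meridian Services GmbH, giving 13% + 60% = 73%.
By spousal attribution (R2), Maeve Horvat is treated as owning Yuki Cruz's 20% interest in Larkspur Manufacturing Inc.
Chain via Talon Media Ltd (R1): 56% × 33% = 18.48% of Larkspur Manufacturing Inc.
Chain via Meridian Services GmbH (R1): 73% × 47% = 34.31% of Larkspur Manufacturing Inc.
Direct interest in Larkspur Manufacturing Inc: 20%.
Aggregating (R3): 18.48% + 34.31% + 20% = 72.79%.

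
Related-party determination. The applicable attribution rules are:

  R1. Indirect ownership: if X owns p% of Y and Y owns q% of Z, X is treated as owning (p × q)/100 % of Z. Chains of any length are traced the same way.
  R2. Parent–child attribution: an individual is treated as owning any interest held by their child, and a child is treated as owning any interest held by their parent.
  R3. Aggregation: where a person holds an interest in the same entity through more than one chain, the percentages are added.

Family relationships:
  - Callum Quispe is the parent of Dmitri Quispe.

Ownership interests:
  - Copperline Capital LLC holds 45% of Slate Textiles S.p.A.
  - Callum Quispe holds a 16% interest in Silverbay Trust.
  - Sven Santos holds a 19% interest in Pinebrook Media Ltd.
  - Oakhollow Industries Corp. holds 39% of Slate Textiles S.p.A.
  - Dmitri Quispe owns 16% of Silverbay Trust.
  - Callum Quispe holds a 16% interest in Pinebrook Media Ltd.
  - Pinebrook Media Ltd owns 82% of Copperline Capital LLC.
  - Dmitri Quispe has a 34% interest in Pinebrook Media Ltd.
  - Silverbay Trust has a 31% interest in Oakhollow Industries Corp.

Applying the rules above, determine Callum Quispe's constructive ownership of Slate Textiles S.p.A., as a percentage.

By parent–child attribution (R2), Callum Quispe is treated as also owning Dmitri Quispe's interest in Silverbay Trust, giving 16% + 16% = 32%.
By parent–child attribution (R2), Callum Quispe is treated as also owning Dmitri Quispe's interest in Pinebrook Media Ltd, giving 16% + 34% = 50%.
Chain via Silverbay Trust → Oakhollow Industries Corp. (R1): 32% × 31% × 39% = 3.8688% of Slate Textiles S.p.A.
Chain via Pinebrook Media Ltd → Copperline Capital LLC (R1): 50% × 82% × 45% = 18.45% of Slate Textiles S.p.A.
Aggregating (R3): 3.8688% + 18.45% = 22.3188%.

22.3188%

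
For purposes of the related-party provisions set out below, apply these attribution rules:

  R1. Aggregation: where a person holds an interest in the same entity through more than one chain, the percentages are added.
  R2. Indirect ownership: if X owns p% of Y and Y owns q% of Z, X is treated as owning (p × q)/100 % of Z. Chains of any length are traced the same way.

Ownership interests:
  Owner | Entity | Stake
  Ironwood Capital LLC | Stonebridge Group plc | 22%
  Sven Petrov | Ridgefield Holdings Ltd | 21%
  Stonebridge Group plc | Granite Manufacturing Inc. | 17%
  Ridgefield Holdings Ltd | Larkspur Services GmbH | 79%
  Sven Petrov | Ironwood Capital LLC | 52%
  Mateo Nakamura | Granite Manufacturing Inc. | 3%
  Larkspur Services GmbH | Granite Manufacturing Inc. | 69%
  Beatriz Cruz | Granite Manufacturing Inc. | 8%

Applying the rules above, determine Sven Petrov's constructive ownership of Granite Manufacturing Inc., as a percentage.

13.3919%

Chain via Ridgefield Holdings Ltd → Larkspur Services GmbH (R2): 21% × 79% × 69% = 11.4471% of Granite Manufacturing Inc.
Chain via Ironwood Capital LLC → Stonebridge Group plc (R2): 52% × 22% × 17% = 1.9448% of Granite Manufacturing Inc.
Aggregating (R1): 11.4471% + 1.9448% = 13.3919%.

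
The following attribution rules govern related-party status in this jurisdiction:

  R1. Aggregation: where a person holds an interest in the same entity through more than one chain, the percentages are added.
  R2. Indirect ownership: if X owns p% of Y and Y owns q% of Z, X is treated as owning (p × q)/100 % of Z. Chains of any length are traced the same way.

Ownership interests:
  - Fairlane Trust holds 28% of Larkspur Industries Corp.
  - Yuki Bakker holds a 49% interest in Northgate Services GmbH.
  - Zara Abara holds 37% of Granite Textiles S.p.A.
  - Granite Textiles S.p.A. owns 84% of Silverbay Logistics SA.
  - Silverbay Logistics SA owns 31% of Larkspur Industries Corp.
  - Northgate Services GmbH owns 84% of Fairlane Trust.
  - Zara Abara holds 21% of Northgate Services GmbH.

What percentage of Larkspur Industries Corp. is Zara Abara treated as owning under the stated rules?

14.574%

Chain via Granite Textiles S.p.A. → Silverbay Logistics SA (R2): 37% × 84% × 31% = 9.6348% of Larkspur Industries Corp.
Chain via Northgate Services GmbH → Fairlane Trust (R2): 21% × 84% × 28% = 4.9392% of Larkspur Industries Corp.
Aggregating (R1): 9.6348% + 4.9392% = 14.574%.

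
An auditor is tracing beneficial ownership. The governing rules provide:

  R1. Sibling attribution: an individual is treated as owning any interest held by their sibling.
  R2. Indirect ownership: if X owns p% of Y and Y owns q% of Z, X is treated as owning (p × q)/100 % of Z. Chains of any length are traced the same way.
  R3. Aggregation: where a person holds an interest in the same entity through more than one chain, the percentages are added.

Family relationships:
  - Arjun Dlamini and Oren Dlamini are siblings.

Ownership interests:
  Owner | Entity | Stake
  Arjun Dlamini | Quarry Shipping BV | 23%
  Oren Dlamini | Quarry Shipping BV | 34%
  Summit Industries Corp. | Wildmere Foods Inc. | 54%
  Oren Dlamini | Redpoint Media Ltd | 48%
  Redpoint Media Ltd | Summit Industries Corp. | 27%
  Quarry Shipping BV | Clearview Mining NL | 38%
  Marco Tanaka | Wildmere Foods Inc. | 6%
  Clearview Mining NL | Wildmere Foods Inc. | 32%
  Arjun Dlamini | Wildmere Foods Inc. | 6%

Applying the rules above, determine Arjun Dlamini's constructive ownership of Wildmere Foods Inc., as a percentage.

By sibling attribution (R1), Arjun Dlamini is treated as also owning Oren Dlamini's interest in Quarry Shipping BV, giving 23% + 34% = 57%.
By sibling attribution (R1), Arjun Dlamini is treated as owning Oren Dlamini's 48% interest in Redpoint Media Ltd.
Chain via Quarry Shipping BV → Clearview Mining NL (R2): 57% × 38% × 32% = 6.9312% of Wildmere Foods Inc.
Direct interest in Wildmere Foods Inc: 6%.
Chain via Redpoint Media Ltd → Summit Industries Corp. (R2): 48% × 27% × 54% = 6.9984% of Wildmere Foods Inc.
Aggregating (R3): 6.9312% + 6% + 6.9984% = 19.9296%.

19.9296%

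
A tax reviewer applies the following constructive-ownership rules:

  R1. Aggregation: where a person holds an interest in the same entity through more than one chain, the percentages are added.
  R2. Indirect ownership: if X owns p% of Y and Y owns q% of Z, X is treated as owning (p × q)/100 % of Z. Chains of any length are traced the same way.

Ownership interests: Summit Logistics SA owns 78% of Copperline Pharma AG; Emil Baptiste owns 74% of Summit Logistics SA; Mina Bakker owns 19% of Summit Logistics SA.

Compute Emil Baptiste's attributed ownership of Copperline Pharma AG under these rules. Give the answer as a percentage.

Chain via Summit Logistics SA (R2): 74% × 78% = 57.72% of Copperline Pharma AG.

57.72%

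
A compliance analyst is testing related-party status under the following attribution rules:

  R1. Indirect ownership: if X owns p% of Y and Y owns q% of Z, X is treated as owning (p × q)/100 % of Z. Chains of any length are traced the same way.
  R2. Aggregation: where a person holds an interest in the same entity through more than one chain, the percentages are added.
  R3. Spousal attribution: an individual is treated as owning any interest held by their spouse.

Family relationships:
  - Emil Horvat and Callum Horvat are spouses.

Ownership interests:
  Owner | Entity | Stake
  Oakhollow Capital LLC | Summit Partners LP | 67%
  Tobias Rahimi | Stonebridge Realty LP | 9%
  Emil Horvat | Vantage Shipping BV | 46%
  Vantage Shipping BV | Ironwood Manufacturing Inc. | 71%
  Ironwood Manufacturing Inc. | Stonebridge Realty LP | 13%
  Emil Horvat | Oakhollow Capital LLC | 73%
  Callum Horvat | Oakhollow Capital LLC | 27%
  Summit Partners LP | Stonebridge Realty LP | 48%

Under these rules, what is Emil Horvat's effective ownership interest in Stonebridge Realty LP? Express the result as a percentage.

36.4058%

By spousal attribution (R3), Emil Horvat is treated as also owning Callum Horvat's interest in Oakhollow Capital LLC, giving 73% + 27% = 100%.
Chain via Vantage Shipping BV → Ironwood Manufacturing Inc. (R1): 46% × 71% × 13% = 4.2458% of Stonebridge Realty LP.
Chain via Oakhollow Capital LLC → Summit Partners LP (R1): 100% × 67% × 48% = 32.16% of Stonebridge Realty LP.
Aggregating (R2): 4.2458% + 32.16% = 36.4058%.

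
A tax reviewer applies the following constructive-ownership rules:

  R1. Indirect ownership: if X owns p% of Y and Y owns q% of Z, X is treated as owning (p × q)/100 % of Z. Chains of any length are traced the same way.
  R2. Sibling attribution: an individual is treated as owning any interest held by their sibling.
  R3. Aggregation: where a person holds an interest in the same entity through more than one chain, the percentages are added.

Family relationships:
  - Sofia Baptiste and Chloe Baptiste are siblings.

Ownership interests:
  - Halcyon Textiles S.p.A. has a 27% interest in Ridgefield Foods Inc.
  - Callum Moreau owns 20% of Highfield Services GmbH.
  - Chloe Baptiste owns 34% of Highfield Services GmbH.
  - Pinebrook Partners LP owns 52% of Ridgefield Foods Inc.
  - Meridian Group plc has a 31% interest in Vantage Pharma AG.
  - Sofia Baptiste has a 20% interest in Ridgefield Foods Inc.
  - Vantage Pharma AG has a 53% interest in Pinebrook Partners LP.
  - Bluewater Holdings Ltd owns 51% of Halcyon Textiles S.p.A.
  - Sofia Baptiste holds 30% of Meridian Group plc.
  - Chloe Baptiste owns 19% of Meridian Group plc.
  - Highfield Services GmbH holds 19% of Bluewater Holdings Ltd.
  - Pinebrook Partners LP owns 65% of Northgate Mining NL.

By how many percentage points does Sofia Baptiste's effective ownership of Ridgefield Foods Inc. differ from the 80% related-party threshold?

By sibling attribution (R2), Sofia Baptiste is treated as also owning Chloe Baptiste's interest in Meridian Group plc, giving 30% + 19% = 49%.
By sibling attribution (R2), Sofia Baptiste is treated as owning Chloe Baptiste's 34% interest in Highfield Services GmbH.
Chain via Meridian Group plc → Vantage Pharma AG → Pinebrook Partners LP (R1): 49% × 31% × 53% × 52% = 4.186364% of Ridgefield Foods Inc.
Direct interest in Ridgefield Foods Inc: 20%.
Chain via Highfield Services GmbH → Bluewater Holdings Ltd → Halcyon Textiles S.p.A. (R1): 34% × 19% × 51% × 27% = 0.889542% of Ridgefield Foods Inc.
Aggregating (R3): 4.186364% + 20% + 0.889542% = 25.075906%.
25.075906% falls short of the 80% threshold by 54.924094 percentage points.

54.924094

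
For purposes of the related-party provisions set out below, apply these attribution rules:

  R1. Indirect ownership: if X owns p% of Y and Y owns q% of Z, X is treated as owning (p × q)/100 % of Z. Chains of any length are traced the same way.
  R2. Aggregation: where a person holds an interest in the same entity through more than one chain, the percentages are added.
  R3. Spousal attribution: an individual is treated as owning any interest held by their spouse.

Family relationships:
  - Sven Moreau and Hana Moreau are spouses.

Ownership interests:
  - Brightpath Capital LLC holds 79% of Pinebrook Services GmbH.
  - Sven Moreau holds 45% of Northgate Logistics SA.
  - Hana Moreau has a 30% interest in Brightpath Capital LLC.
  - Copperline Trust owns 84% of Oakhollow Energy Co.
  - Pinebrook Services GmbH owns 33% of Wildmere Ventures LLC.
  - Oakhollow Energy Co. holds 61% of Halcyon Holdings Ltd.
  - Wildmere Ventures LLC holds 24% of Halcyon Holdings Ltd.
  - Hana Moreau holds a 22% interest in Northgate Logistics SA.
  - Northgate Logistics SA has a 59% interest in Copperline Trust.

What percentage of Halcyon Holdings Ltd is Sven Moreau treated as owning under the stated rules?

22.132212%

By spousal attribution (R3), Sven Moreau is treated as also owning Hana Moreau's interest in Northgate Logistics SA, giving 45% + 22% = 67%.
By spousal attribution (R3), Sven Moreau is treated as owning Hana Moreau's 30% interest in Brightpath Capital LLC.
Chain via Northgate Logistics SA → Copperline Trust → Oakhollow Energy Co. (R1): 67% × 59% × 84% × 61% = 20.255172% of Halcyon Holdings Ltd.
Chain via Brightpath Capital LLC → Pinebrook Services GmbH → Wildmere Ventures LLC (R1): 30% × 79% × 33% × 24% = 1.87704% of Halcyon Holdings Ltd.
Aggregating (R2): 20.255172% + 1.87704% = 22.132212%.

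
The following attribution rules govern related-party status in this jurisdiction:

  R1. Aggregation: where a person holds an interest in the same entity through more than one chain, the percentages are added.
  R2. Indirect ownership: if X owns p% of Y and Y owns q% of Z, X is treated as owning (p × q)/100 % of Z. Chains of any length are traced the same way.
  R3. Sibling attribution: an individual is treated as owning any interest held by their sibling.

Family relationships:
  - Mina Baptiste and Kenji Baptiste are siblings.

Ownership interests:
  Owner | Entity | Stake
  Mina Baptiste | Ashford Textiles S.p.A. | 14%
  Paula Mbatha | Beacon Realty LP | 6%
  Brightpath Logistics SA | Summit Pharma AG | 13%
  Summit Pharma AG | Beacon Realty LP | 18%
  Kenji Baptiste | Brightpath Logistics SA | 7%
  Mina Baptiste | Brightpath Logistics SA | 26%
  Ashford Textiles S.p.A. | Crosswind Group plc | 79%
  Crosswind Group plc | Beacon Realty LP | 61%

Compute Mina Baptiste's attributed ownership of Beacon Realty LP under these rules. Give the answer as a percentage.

By sibling attribution (R3), Mina Baptiste is treated as also owning Kenji Baptiste's interest in Brightpath Logistics SA, giving 26% + 7% = 33%.
Chain via Brightpath Logistics SA → Summit Pharma AG (R2): 33% × 13% × 18% = 0.7722% of Beacon Realty LP.
Chain via Ashford Textiles S.p.A. → Crosswind Group plc (R2): 14% × 79% × 61% = 6.7466% of Beacon Realty LP.
Aggregating (R1): 0.7722% + 6.7466% = 7.5188%.

7.5188%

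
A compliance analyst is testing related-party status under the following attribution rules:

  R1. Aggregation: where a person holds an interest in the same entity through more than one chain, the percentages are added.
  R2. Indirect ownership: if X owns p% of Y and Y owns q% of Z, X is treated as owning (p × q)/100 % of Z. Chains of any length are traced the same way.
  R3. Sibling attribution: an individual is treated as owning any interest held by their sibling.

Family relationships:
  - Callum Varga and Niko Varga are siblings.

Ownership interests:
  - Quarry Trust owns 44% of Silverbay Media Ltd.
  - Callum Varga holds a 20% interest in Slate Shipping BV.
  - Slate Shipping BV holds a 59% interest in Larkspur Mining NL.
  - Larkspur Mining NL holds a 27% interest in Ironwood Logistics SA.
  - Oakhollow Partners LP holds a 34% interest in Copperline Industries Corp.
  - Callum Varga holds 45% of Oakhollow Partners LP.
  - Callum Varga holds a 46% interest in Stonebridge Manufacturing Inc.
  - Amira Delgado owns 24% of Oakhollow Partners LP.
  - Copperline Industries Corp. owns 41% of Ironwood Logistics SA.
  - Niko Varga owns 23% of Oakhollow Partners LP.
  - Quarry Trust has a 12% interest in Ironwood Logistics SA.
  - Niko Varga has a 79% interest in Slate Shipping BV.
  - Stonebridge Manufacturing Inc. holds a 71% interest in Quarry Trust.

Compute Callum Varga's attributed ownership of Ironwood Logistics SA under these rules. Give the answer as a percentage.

29.1691%

By sibling attribution (R3), Callum Varga is treated as also owning Niko Varga's interest in Slate Shipping BV, giving 20% + 79% = 99%.
By sibling attribution (R3), Callum Varga is treated as also owning Niko Varga's interest in Oakhollow Partners LP, giving 45% + 23% = 68%.
Chain via Slate Shipping BV → Larkspur Mining NL (R2): 99% × 59% × 27% = 15.7707% of Ironwood Logistics SA.
Chain via Stonebridge Manufacturing Inc. → Quarry Trust (R2): 46% × 71% × 12% = 3.9192% of Ironwood Logistics SA.
Chain via Oakhollow Partners LP → Copperline Industries Corp. (R2): 68% × 34% × 41% = 9.4792% of Ironwood Logistics SA.
Aggregating (R1): 15.7707% + 3.9192% + 9.4792% = 29.1691%.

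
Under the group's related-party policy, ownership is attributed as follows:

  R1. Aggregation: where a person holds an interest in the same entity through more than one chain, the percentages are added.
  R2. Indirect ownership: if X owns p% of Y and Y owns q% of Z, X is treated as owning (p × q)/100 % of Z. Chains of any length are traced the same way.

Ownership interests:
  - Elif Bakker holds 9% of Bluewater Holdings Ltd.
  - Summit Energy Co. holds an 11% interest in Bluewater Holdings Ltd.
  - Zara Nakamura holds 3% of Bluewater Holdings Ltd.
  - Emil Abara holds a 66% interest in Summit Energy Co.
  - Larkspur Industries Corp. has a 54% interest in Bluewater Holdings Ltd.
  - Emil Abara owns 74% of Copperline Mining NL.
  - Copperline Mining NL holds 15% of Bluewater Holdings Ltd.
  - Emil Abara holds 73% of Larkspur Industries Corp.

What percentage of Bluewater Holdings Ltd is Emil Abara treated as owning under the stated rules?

Chain via Copperline Mining NL (R2): 74% × 15% = 11.1% of Bluewater Holdings Ltd.
Chain via Summit Energy Co. (R2): 66% × 11% = 7.26% of Bluewater Holdings Ltd.
Chain via Larkspur Industries Corp. (R2): 73% × 54% = 39.42% of Bluewater Holdings Ltd.
Aggregating (R1): 11.1% + 7.26% + 39.42% = 57.78%.

57.78%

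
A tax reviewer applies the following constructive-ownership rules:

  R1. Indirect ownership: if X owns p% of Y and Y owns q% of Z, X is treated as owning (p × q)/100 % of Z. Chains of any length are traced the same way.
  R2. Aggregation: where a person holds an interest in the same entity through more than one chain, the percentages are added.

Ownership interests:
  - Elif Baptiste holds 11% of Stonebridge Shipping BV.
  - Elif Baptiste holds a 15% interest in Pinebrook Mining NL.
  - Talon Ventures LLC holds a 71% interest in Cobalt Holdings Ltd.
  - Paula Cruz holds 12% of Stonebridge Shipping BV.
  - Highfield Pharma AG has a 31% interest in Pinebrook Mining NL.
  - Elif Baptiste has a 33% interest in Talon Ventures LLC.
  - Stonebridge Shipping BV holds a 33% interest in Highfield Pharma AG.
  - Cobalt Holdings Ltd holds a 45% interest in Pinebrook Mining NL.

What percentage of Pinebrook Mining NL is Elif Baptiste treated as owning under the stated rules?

26.6688%

Chain via Stonebridge Shipping BV → Highfield Pharma AG (R1): 11% × 33% × 31% = 1.1253% of Pinebrook Mining NL.
Chain via Talon Ventures LLC → Cobalt Holdings Ltd (R1): 33% × 71% × 45% = 10.5435% of Pinebrook Mining NL.
Direct interest in Pinebrook Mining NL: 15%.
Aggregating (R2): 1.1253% + 10.5435% + 15% = 26.6688%.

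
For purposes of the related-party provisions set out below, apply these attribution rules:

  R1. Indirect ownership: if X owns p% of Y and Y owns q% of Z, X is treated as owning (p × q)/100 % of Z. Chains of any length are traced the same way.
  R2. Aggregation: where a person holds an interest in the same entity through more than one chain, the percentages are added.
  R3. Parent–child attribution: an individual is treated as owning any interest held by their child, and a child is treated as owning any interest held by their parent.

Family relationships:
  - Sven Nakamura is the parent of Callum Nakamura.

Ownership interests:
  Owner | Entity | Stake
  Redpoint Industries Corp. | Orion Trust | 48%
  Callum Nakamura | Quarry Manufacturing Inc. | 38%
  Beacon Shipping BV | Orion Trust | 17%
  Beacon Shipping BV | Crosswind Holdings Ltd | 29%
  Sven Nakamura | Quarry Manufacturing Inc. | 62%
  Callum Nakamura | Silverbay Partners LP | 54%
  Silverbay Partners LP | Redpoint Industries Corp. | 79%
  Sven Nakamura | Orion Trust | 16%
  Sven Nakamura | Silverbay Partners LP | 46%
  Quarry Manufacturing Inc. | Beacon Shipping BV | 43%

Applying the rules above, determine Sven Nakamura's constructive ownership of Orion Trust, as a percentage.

By parent–child attribution (R3), Sven Nakamura is treated as also owning Callum Nakamura's interest in Silverbay Partners LP, giving 46% + 54% = 100%.
By parent–child attribution (R3), Sven Nakamura is treated as also owning Callum Nakamura's interest in Quarry Manufacturing Inc, giving 62% + 38% = 100%.
Chain via Silverbay Partners LP → Redpoint Industries Corp. (R1): 100% × 79% × 48% = 37.92% of Orion Trust.
Chain via Quarry Manufacturing Inc. → Beacon Shipping BV (R1): 100% × 43% × 17% = 7.31% of Orion Trust.
Direct interest in Orion Trust: 16%.
Aggregating (R2): 37.92% + 7.31% + 16% = 61.23%.

61.23%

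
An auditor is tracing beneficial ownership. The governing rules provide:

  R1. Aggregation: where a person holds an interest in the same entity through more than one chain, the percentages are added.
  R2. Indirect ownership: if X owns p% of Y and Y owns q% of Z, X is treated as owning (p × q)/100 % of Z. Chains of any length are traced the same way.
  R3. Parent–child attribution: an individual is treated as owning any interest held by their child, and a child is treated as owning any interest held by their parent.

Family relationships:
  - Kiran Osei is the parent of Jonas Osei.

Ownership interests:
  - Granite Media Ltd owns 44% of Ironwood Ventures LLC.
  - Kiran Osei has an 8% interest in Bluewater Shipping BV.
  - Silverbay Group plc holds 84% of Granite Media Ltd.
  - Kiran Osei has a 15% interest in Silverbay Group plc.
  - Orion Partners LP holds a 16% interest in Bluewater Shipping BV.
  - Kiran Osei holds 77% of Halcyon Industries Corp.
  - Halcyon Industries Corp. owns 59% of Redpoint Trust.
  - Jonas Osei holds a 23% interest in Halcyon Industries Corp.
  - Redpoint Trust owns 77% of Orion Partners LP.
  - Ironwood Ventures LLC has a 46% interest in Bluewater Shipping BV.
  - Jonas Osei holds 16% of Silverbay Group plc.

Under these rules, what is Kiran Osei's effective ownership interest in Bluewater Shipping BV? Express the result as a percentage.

20.539296%

By parent–child attribution (R3), Kiran Osei is treated as also owning Jonas Osei's interest in Silverbay Group plc, giving 15% + 16% = 31%.
By parent–child attribution (R3), Kiran Osei is treated as also owning Jonas Osei's interest in Halcyon Industries Corp, giving 77% + 23% = 100%.
Chain via Silverbay Group plc → Granite Media Ltd → Ironwood Ventures LLC (R2): 31% × 84% × 44% × 46% = 5.270496% of Bluewater Shipping BV.
Chain via Halcyon Industries Corp. → Redpoint Trust → Orion Partners LP (R2): 100% × 59% × 77% × 16% = 7.2688% of Bluewater Shipping BV.
Direct interest in Bluewater Shipping BV: 8%.
Aggregating (R1): 5.270496% + 7.2688% + 8% = 20.539296%.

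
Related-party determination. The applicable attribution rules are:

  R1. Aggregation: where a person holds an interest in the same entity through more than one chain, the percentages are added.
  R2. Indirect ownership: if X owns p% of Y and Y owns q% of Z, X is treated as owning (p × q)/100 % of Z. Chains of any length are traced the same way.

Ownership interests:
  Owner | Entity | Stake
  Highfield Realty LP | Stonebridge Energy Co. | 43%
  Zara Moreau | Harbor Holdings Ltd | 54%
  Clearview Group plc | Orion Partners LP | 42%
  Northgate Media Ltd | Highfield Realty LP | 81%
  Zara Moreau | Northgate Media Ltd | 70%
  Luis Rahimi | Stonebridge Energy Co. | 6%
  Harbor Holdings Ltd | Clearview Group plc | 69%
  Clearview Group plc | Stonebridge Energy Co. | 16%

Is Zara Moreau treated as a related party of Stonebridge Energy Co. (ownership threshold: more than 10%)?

Chain via Harbor Holdings Ltd → Clearview Group plc (R2): 54% × 69% × 16% = 5.9616% of Stonebridge Energy Co.
Chain via Northgate Media Ltd → Highfield Realty LP (R2): 70% × 81% × 43% = 24.381% of Stonebridge Energy Co.
Aggregating (R1): 5.9616% + 24.381% = 30.3426%.
30.3426% exceeds the 10% threshold, so Zara is a related party to Stonebridge Energy Co.

Yes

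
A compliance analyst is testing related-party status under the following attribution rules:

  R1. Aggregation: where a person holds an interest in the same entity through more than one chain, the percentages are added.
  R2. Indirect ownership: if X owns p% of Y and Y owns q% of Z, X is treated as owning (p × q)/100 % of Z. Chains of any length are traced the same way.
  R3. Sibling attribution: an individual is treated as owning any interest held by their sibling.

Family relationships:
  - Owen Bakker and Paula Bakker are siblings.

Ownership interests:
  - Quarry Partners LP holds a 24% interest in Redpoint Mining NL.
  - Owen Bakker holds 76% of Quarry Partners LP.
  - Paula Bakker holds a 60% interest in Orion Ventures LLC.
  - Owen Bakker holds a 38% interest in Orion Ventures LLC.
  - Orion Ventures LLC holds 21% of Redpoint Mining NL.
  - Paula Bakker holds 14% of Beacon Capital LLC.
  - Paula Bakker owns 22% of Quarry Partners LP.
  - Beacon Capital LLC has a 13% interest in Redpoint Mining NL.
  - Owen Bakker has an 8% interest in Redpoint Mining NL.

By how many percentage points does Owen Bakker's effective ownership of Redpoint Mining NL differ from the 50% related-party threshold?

3.92

By sibling attribution (R3), Owen Bakker is treated as also owning Paula Bakker's interest in Orion Ventures LLC, giving 38% + 60% = 98%.
By sibling attribution (R3), Owen Bakker is treated as also owning Paula Bakker's interest in Quarry Partners LP, giving 76% + 22% = 98%.
By sibling attribution (R3), Owen Bakker is treated as owning Paula Bakker's 14% interest in Beacon Capital LLC.
Chain via Orion Ventures LLC (R2): 98% × 21% = 20.58% of Redpoint Mining NL.
Chain via Quarry Partners LP (R2): 98% × 24% = 23.52% of Redpoint Mining NL.
Direct interest in Redpoint Mining NL: 8%.
Chain via Beacon Capital LLC (R2): 14% × 13% = 1.82% of Redpoint Mining NL.
Aggregating (R1): 20.58% + 23.52% + 8% + 1.82% = 53.92%.
53.92% exceeds the 50% threshold by 3.92 percentage points.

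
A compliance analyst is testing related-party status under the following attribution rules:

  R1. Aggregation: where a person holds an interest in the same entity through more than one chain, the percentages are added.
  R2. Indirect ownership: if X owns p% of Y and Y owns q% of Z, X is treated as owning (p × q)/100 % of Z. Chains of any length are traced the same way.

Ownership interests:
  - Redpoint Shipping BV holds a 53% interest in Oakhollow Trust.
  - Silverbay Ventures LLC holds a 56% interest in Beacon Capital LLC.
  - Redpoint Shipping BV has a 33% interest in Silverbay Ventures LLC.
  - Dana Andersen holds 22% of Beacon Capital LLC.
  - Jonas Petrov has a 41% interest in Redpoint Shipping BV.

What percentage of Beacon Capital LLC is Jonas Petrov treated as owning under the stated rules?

Chain via Redpoint Shipping BV → Silverbay Ventures LLC (R2): 41% × 33% × 56% = 7.5768% of Beacon Capital LLC.

7.5768%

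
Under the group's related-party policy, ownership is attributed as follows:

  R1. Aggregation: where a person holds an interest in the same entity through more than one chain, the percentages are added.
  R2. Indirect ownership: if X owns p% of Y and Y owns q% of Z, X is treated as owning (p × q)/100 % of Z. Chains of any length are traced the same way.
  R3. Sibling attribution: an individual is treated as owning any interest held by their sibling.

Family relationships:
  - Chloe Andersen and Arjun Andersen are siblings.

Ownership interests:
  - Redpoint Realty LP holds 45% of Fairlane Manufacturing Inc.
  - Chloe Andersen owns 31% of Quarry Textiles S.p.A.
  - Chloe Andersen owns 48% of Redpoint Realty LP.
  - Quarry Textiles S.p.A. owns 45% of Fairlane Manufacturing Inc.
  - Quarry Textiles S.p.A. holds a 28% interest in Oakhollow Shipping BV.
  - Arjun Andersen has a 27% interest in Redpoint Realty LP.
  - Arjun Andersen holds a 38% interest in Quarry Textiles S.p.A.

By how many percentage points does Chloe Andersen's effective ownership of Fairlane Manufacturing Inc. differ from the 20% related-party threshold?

44.8

By sibling attribution (R3), Chloe Andersen is treated as also owning Arjun Andersen's interest in Quarry Textiles S.p.A, giving 31% + 38% = 69%.
By sibling attribution (R3), Chloe Andersen is treated as also owning Arjun Andersen's interest in Redpoint Realty LP, giving 48% + 27% = 75%.
Chain via Quarry Textiles S.p.A. (R2): 69% × 45% = 31.05% of Fairlane Manufacturing Inc.
Chain via Redpoint Realty LP (R2): 75% × 45% = 33.75% of Fairlane Manufacturing Inc.
Aggregating (R1): 31.05% + 33.75% = 64.8%.
64.8% exceeds the 20% threshold by 44.8 percentage points.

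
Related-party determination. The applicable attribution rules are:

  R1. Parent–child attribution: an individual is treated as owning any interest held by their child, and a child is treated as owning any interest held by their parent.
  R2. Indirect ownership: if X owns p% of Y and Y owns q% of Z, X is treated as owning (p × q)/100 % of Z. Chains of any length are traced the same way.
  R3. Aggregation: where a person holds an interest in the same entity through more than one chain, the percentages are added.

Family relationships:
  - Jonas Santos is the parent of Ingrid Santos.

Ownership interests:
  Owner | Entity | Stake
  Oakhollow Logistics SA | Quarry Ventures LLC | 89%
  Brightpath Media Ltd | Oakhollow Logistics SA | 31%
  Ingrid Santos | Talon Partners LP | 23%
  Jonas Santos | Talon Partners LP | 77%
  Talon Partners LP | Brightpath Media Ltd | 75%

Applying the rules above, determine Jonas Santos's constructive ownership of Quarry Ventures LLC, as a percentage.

20.6925%

By parent–child attribution (R1), Jonas Santos is treated as also owning Ingrid Santos's interest in Talon Partners LP, giving 77% + 23% = 100%.
Chain via Talon Partners LP → Brightpath Media Ltd → Oakhollow Logistics SA (R2): 100% × 75% × 31% × 89% = 20.6925% of Quarry Ventures LLC.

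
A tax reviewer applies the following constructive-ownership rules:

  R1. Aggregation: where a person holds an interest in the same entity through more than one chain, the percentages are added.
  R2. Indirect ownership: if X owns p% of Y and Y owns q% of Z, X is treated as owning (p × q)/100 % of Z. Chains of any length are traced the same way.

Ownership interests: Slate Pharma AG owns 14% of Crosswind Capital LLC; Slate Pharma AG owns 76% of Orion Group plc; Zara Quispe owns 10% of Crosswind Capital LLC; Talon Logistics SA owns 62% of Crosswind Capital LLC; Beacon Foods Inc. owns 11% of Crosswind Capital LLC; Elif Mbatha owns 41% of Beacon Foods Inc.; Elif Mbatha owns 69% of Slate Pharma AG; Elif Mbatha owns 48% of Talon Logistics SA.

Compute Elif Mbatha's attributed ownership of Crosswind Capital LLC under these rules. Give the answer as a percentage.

Chain via Slate Pharma AG (R2): 69% × 14% = 9.66% of Crosswind Capital LLC.
Chain via Talon Logistics SA (R2): 48% × 62% = 29.76% of Crosswind Capital LLC.
Chain via Beacon Foods Inc. (R2): 41% × 11% = 4.51% of Crosswind Capital LLC.
Aggregating (R1): 9.66% + 29.76% + 4.51% = 43.93%.

43.93%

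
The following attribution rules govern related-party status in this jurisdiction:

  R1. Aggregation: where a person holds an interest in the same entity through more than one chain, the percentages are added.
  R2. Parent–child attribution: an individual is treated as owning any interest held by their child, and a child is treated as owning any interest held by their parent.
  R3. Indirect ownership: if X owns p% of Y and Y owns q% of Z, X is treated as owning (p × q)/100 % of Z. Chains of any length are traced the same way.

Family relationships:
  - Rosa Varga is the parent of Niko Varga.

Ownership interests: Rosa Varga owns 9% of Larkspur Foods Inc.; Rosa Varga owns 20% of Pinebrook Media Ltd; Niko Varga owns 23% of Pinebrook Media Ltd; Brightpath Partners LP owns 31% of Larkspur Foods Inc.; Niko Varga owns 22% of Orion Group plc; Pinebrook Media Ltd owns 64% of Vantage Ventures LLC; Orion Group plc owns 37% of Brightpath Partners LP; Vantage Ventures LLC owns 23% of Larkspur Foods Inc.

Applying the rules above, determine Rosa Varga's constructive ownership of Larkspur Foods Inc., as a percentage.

By parent–child attribution (R2), Rosa Varga is treated as also owning Niko Varga's interest in Pinebrook Media Ltd, giving 20% + 23% = 43%.
By parent–child attribution (R2), Rosa Varga is treated as owning Niko Varga's 22% interest in Orion Group plc.
Chain via Pinebrook Media Ltd → Vantage Ventures LLC (R3): 43% × 64% × 23% = 6.3296% of Larkspur Foods Inc.
Direct interest in Larkspur Foods Inc: 9%.
Chain via Orion Group plc → Brightpath Partners LP (R3): 22% × 37% × 31% = 2.5234% of Larkspur Foods Inc.
Aggregating (R1): 6.3296% + 9% + 2.5234% = 17.853%.

17.853%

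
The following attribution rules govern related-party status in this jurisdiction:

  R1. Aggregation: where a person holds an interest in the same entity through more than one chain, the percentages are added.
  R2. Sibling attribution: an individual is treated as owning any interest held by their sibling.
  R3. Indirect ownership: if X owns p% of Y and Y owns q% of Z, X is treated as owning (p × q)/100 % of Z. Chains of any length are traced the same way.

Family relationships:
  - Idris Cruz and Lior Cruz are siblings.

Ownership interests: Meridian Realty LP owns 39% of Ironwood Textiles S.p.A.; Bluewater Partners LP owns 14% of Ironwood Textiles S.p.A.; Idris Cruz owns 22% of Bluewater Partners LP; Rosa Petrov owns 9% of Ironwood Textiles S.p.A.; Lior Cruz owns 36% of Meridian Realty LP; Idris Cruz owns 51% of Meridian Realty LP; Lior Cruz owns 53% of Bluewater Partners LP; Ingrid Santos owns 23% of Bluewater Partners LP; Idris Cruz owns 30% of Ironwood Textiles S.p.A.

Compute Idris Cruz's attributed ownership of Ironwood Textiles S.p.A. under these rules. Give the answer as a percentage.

By sibling attribution (R2), Idris Cruz is treated as also owning Lior Cruz's interest in Meridian Realty LP, giving 51% + 36% = 87%.
By sibling attribution (R2), Idris Cruz is treated as also owning Lior Cruz's interest in Bluewater Partners LP, giving 22% + 53% = 75%.
Chain via Meridian Realty LP (R3): 87% × 39% = 33.93% of Ironwood Textiles S.p.A.
Chain via Bluewater Partners LP (R3): 75% × 14% = 10.5% of Ironwood Textiles S.p.A.
Direct interest in Ironwood Textiles S.p.A: 30%.
Aggregating (R1): 33.93% + 10.5% + 30% = 74.43%.

74.43%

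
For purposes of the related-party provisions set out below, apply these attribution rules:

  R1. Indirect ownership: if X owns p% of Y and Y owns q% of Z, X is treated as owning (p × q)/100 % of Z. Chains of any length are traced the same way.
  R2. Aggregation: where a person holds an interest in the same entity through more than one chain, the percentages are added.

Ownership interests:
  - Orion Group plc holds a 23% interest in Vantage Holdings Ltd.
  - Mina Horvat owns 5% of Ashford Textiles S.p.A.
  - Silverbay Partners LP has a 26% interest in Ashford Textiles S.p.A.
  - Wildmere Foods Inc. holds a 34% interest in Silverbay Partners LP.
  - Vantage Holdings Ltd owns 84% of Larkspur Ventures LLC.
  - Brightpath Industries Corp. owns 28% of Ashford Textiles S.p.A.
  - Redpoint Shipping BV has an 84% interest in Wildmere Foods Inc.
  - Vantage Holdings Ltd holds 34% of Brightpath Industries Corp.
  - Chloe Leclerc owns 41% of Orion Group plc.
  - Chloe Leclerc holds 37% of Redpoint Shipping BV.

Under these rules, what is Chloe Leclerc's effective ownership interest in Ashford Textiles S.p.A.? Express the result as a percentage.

Chain via Redpoint Shipping BV → Wildmere Foods Inc. → Silverbay Partners LP (R1): 37% × 84% × 34% × 26% = 2.747472% of Ashford Textiles S.p.A.
Chain via Orion Group plc → Vantage Holdings Ltd → Brightpath Industries Corp. (R1): 41% × 23% × 34% × 28% = 0.897736% of Ashford Textiles S.p.A.
Aggregating (R2): 2.747472% + 0.897736% = 3.645208%.

3.645208%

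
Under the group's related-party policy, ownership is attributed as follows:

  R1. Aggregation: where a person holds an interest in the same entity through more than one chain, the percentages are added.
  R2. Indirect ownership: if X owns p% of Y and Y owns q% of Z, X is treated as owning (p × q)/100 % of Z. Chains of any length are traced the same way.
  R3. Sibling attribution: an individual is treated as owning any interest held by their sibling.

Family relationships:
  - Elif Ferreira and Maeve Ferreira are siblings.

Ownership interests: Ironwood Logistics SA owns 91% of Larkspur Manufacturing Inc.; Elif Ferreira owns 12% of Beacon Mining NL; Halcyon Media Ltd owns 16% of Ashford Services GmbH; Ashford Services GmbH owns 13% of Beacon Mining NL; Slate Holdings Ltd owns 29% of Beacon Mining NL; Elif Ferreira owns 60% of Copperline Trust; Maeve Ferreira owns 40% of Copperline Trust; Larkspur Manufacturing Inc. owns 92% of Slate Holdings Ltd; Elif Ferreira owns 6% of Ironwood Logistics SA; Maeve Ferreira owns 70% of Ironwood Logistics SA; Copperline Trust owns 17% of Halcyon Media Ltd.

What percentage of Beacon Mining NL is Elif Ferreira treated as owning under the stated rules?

30.805488%

By sibling attribution (R3), Elif Ferreira is treated as also owning Maeve Ferreira's interest in Ironwood Logistics SA, giving 6% + 70% = 76%.
By sibling attribution (R3), Elif Ferreira is treated as also owning Maeve Ferreira's interest in Copperline Trust, giving 60% + 40% = 100%.
Chain via Ironwood Logistics SA → Larkspur Manufacturing Inc. → Slate Holdings Ltd (R2): 76% × 91% × 92% × 29% = 18.451888% of Beacon Mining NL.
Chain via Copperline Trust → Halcyon Media Ltd → Ashford Services GmbH (R2): 100% × 17% × 16% × 13% = 0.3536% of Beacon Mining NL.
Direct interest in Beacon Mining NL: 12%.
Aggregating (R1): 18.451888% + 0.3536% + 12% = 30.805488%.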